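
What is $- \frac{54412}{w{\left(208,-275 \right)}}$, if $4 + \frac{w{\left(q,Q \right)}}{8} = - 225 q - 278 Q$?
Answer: $- \frac{223}{972} \approx -0.22942$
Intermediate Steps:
$w{\left(q,Q \right)} = -32 - 2224 Q - 1800 q$ ($w{\left(q,Q \right)} = -32 + 8 \left(- 225 q - 278 Q\right) = -32 + 8 \left(- 278 Q - 225 q\right) = -32 - \left(1800 q + 2224 Q\right) = -32 - 2224 Q - 1800 q$)
$- \frac{54412}{w{\left(208,-275 \right)}} = - \frac{54412}{-32 - -611600 - 374400} = - \frac{54412}{-32 + 611600 - 374400} = - \frac{54412}{237168} = \left(-54412\right) \frac{1}{237168} = - \frac{223}{972}$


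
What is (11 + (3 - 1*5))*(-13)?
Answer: -117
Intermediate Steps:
(11 + (3 - 1*5))*(-13) = (11 + (3 - 5))*(-13) = (11 - 2)*(-13) = 9*(-13) = -117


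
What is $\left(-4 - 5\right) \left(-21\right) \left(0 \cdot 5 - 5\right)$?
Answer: $-945$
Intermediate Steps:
$\left(-4 - 5\right) \left(-21\right) \left(0 \cdot 5 - 5\right) = \left(-4 - 5\right) \left(-21\right) \left(0 - 5\right) = \left(-9\right) \left(-21\right) \left(-5\right) = 189 \left(-5\right) = -945$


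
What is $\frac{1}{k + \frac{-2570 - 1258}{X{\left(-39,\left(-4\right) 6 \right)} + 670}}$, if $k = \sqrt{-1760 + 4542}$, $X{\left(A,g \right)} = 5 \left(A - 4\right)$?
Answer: $\frac{870870}{280644983} + \frac{207025 \sqrt{2782}}{561289966} \approx 0.022557$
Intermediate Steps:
$X{\left(A,g \right)} = -20 + 5 A$ ($X{\left(A,g \right)} = 5 \left(-4 + A\right) = -20 + 5 A$)
$k = \sqrt{2782} \approx 52.745$
$\frac{1}{k + \frac{-2570 - 1258}{X{\left(-39,\left(-4\right) 6 \right)} + 670}} = \frac{1}{\sqrt{2782} + \frac{-2570 - 1258}{\left(-20 + 5 \left(-39\right)\right) + 670}} = \frac{1}{\sqrt{2782} - \frac{3828}{\left(-20 - 195\right) + 670}} = \frac{1}{\sqrt{2782} - \frac{3828}{-215 + 670}} = \frac{1}{\sqrt{2782} - \frac{3828}{455}} = \frac{1}{- \frac{3828}{455} + \sqrt{2782}}$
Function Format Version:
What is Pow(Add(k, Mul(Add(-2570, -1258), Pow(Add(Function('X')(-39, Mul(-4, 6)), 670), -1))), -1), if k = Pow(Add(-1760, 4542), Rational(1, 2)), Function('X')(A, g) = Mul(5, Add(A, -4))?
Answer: Add(Rational(870870, 280644983), Mul(Rational(207025, 561289966), Pow(2782, Rational(1, 2)))) ≈ 0.022557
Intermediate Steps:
Function('X')(A, g) = Add(-20, Mul(5, A)) (Function('X')(A, g) = Mul(5, Add(-4, A)) = Add(-20, Mul(5, A)))
k = Pow(2782, Rational(1, 2)) ≈ 52.745
Pow(Add(k, Mul(Add(-2570, -1258), Pow(Add(Function('X')(-39, Mul(-4, 6)), 670), -1))), -1) = Pow(Add(Pow(2782, Rational(1, 2)), Mul(Add(-2570, -1258), Pow(Add(Add(-20, Mul(5, -39)), 670), -1))), -1) = Pow(Add(Pow(2782, Rational(1, 2)), Mul(-3828, Pow(Add(Add(-20, -195), 670), -1))), -1) = Pow(Add(Pow(2782, Rational(1, 2)), Mul(-3828, Pow(Add(-215, 670), -1))), -1) = Pow(Add(Pow(2782, Rational(1, 2)), Mul(-3828, Pow(455, -1))), -1) = Pow(Add(Pow(2782, Rational(1, 2)), Mul(-3828, Rational(1, 455))), -1) = Pow(Add(Pow(2782, Rational(1, 2)), Rational(-3828, 455)), -1) = Pow(Add(Rational(-3828, 455), Pow(2782, Rational(1, 2))), -1)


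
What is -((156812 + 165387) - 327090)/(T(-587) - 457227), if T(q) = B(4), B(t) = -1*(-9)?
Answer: -4891/457218 ≈ -0.010697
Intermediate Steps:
B(t) = 9
T(q) = 9
-((156812 + 165387) - 327090)/(T(-587) - 457227) = -((156812 + 165387) - 327090)/(9 - 457227) = -(322199 - 327090)/(-457218) = -(-4891)*(-1)/457218 = -1*4891/457218 = -4891/457218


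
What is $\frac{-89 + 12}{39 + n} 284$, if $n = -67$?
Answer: $781$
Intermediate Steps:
$\frac{-89 + 12}{39 + n} 284 = \frac{-89 + 12}{39 - 67} \cdot 284 = - \frac{77}{-28} \cdot 284 = \left(-77\right) \left(- \frac{1}{28}\right) 284 = \frac{11}{4} \cdot 284 = 781$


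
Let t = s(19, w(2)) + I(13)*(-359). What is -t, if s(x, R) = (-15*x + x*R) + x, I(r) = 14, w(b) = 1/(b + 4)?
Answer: 31733/6 ≈ 5288.8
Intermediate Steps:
w(b) = 1/(4 + b)
s(x, R) = -14*x + R*x (s(x, R) = (-15*x + R*x) + x = -14*x + R*x)
t = -31733/6 (t = 19*(-14 + 1/(4 + 2)) + 14*(-359) = 19*(-14 + 1/6) - 5026 = 19*(-14 + ⅙) - 5026 = 19*(-83/6) - 5026 = -1577/6 - 5026 = -31733/6 ≈ -5288.8)
-t = -1*(-31733/6) = 31733/6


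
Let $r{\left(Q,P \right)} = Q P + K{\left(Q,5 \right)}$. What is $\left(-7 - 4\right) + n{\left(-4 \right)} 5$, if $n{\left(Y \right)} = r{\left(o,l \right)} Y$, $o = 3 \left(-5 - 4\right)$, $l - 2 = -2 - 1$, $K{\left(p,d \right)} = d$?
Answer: $-651$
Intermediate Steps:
$l = -1$ ($l = 2 - 3 = -1$)
$o = -27$ ($o = 3 \left(-9\right) = -27$)
$r{\left(Q,P \right)} = 5 + P Q$ ($r{\left(Q,P \right)} = Q P + 5 = P Q + 5 = 5 + P Q$)
$n{\left(Y \right)} = 32 Y$ ($n{\left(Y \right)} = \left(5 - -27\right) Y = \left(5 + 27\right) Y = 32 Y$)
$\left(-7 - 4\right) + n{\left(-4 \right)} 5 = \left(-7 - 4\right) + 32 \left(-4\right) 5 = \left(-7 - 4\right) - 640 = -11 - 640 = -651$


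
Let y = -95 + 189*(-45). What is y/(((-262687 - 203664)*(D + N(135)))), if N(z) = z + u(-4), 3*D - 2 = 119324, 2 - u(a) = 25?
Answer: 12900/27902246681 ≈ 4.6233e-7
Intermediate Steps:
u(a) = -23 (u(a) = 2 - 1*25 = 2 - 25 = -23)
D = 119326/3 (D = ⅔ + (⅓)*119324 = ⅔ + 119324/3 = 119326/3 ≈ 39775.)
y = -8600 (y = -95 - 8505 = -8600)
N(z) = -23 + z (N(z) = z - 23 = -23 + z)
y/(((-262687 - 203664)*(D + N(135)))) = -8600*1/((-262687 - 203664)*(119326/3 + (-23 + 135))) = -8600*(-1/(466351*(119326/3 + 112))) = -8600/((-466351*119662/3)) = -8600/(-55804493362/3) = -8600*(-3/55804493362) = 12900/27902246681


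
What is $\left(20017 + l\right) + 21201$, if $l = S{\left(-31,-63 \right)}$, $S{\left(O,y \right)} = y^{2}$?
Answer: $45187$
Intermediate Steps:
$l = 3969$ ($l = \left(-63\right)^{2} = 3969$)
$\left(20017 + l\right) + 21201 = \left(20017 + 3969\right) + 21201 = 23986 + 21201 = 45187$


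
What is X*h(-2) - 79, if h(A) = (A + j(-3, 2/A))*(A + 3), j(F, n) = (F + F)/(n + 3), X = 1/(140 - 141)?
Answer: -74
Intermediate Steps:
X = -1 (X = 1/(-1) = -1)
j(F, n) = 2*F/(3 + n) (j(F, n) = (2*F)/(3 + n) = 2*F/(3 + n))
h(A) = (3 + A)*(A - 6/(3 + 2/A)) (h(A) = (A + 2*(-3)/(3 + 2/A))*(A + 3) = (A - 6/(3 + 2/A))*(3 + A) = (3 + A)*(A - 6/(3 + 2/A)))
X*h(-2) - 79 = -(-2)*(-12 + 3*(-2)² + 5*(-2))/(2 + 3*(-2)) - 79 = -(-2)*(-12 + 3*4 - 10)/(2 - 6) - 79 = -(-2)*(-12 + 12 - 10)/(-4) - 79 = -(-2)*(-1)*(-10)/4 - 79 = -1*(-5) - 79 = 5 - 79 = -74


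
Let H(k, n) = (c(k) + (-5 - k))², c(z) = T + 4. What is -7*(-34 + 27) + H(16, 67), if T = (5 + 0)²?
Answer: 113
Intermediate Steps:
T = 25 (T = 5² = 25)
c(z) = 29 (c(z) = 25 + 4 = 29)
H(k, n) = (24 - k)² (H(k, n) = (29 + (-5 - k))² = (24 - k)²)
-7*(-34 + 27) + H(16, 67) = -7*(-34 + 27) + (-24 + 16)² = -7*(-7) + (-8)² = 49 + 64 = 113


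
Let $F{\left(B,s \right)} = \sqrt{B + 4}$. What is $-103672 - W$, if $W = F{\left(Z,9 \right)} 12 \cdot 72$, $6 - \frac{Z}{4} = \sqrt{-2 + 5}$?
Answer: $-103672 - 1728 \sqrt{7 - \sqrt{3}} \approx -1.0764 \cdot 10^{5}$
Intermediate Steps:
$Z = 24 - 4 \sqrt{3}$ ($Z = 24 - 4 \sqrt{-2 + 5} = 24 - 4 \sqrt{3} \approx 17.072$)
$F{\left(B,s \right)} = \sqrt{4 + B}$
$W = 864 \sqrt{28 - 4 \sqrt{3}}$ ($W = \sqrt{4 + \left(24 - 4 \sqrt{3}\right)} 12 \cdot 72 = \sqrt{28 - 4 \sqrt{3}} \cdot 12 \cdot 72 = 12 \sqrt{28 - 4 \sqrt{3}} \cdot 72 = 864 \sqrt{28 - 4 \sqrt{3}} \approx 3966.1$)
$-103672 - W = -103672 - 1728 \sqrt{7 - \sqrt{3}}$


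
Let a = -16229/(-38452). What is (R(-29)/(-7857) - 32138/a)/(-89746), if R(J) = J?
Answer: 9709447373591/11443624911738 ≈ 0.84846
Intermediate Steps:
a = 16229/38452 (a = -16229*(-1/38452) = 16229/38452 ≈ 0.42206)
(R(-29)/(-7857) - 32138/a)/(-89746) = (-29/(-7857) - 32138/16229/38452)/(-89746) = (-29*(-1/7857) - 32138*38452/16229)*(-1/89746) = (29/7857 - 1235770376/16229)*(-1/89746) = -9709447373591/127511253*(-1/89746) = 9709447373591/11443624911738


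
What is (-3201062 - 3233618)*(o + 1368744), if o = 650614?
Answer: -12993922535440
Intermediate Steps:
(-3201062 - 3233618)*(o + 1368744) = (-3201062 - 3233618)*(650614 + 1368744) = -6434680*2019358 = -12993922535440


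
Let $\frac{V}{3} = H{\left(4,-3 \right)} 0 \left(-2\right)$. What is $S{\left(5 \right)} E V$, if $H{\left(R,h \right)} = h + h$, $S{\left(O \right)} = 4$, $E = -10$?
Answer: $0$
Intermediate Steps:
$H{\left(R,h \right)} = 2 h$
$V = 0$ ($V = 3 \cdot 2 \left(-3\right) 0 \left(-2\right) = 3 \left(\left(-6\right) 0\right) = 3 \cdot 0 = 0$)
$S{\left(5 \right)} E V = 4 \left(-10\right) 0 = \left(-40\right) 0 = 0$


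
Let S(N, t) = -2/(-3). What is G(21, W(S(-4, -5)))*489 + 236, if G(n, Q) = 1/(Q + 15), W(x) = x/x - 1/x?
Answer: 7822/29 ≈ 269.72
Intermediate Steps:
S(N, t) = ⅔ (S(N, t) = -2*(-⅓) = ⅔)
W(x) = 1 - 1/x
G(n, Q) = 1/(15 + Q)
G(21, W(S(-4, -5)))*489 + 236 = 489/(15 + (-1 + ⅔)/(⅔)) + 236 = 489/(15 + (3/2)*(-⅓)) + 236 = 489/(15 - ½) + 236 = 489/(29/2) + 236 = (2/29)*489 + 236 = 978/29 + 236 = 7822/29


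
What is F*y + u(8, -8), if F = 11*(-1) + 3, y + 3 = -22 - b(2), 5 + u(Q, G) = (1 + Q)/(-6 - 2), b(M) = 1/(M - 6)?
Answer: 1535/8 ≈ 191.88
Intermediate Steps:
b(M) = 1/(-6 + M)
u(Q, G) = -41/8 - Q/8 (u(Q, G) = -5 + (1 + Q)/(-6 - 2) = -5 + (1 + Q)/(-8) = -5 + (1 + Q)*(-1/8) = -5 + (-1/8 - Q/8) = -41/8 - Q/8)
y = -99/4 (y = -3 + (-22 - 1/(-6 + 2)) = -3 + (-22 - 1/(-4)) = -3 + (-22 - 1*(-1/4)) = -3 + (-22 + 1/4) = -3 - 87/4 = -99/4 ≈ -24.750)
F = -8 (F = -11 + 3 = -8)
F*y + u(8, -8) = -8*(-99/4) + (-41/8 - 1/8*8) = 198 + (-41/8 - 1) = 198 - 49/8 = 1535/8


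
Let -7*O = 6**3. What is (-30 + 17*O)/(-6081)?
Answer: 1294/14189 ≈ 0.091197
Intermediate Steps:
O = -216/7 (O = -1/7*6**3 = -1/7*216 = -216/7 ≈ -30.857)
(-30 + 17*O)/(-6081) = (-30 + 17*(-216/7))/(-6081) = (-30 - 3672/7)*(-1/6081) = -3882/7*(-1/6081) = 1294/14189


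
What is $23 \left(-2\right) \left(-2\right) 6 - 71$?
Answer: $481$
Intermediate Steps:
$23 \left(-2\right) \left(-2\right) 6 - 71 = 23 \cdot 4 \cdot 6 - 71 = 23 \cdot 24 - 71 = 552 - 71 = 481$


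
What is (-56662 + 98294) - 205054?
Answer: -163422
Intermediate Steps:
(-56662 + 98294) - 205054 = 41632 - 205054 = -163422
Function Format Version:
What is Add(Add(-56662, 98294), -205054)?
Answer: -163422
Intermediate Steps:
Add(Add(-56662, 98294), -205054) = Add(41632, -205054) = -163422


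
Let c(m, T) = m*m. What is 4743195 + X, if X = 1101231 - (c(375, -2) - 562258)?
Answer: 6266059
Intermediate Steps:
c(m, T) = m**2
X = 1522864 (X = 1101231 - (375**2 - 562258) = 1101231 - (140625 - 562258) = 1101231 - 1*(-421633) = 1101231 + 421633 = 1522864)
4743195 + X = 4743195 + 1522864 = 6266059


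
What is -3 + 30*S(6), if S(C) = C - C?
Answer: -3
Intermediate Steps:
S(C) = 0
-3 + 30*S(6) = -3 + 30*0 = -3 + 0 = -3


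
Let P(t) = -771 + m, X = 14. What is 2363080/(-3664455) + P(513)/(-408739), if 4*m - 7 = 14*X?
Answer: -770594905925/1198244537796 ≈ -0.64310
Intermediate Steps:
m = 203/4 (m = 7/4 + (14*14)/4 = 7/4 + (¼)*196 = 7/4 + 49 = 203/4 ≈ 50.750)
P(t) = -2881/4 (P(t) = -771 + 203/4 = -2881/4)
2363080/(-3664455) + P(513)/(-408739) = 2363080/(-3664455) - 2881/4/(-408739) = 2363080*(-1/3664455) - 2881/4*(-1/408739) = -472616/732891 + 2881/1634956 = -770594905925/1198244537796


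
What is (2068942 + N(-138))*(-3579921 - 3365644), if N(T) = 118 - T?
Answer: -14371749206870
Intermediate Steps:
(2068942 + N(-138))*(-3579921 - 3365644) = (2068942 + (118 - 1*(-138)))*(-3579921 - 3365644) = (2068942 + (118 + 138))*(-6945565) = (2068942 + 256)*(-6945565) = 2069198*(-6945565) = -14371749206870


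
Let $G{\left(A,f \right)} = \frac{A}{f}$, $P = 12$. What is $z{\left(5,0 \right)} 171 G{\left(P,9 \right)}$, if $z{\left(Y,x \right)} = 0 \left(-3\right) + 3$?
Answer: $684$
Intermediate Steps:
$z{\left(Y,x \right)} = 3$ ($z{\left(Y,x \right)} = 0 + 3 = 3$)
$z{\left(5,0 \right)} 171 G{\left(P,9 \right)} = 3 \cdot 171 \cdot \frac{12}{9} = 513 \cdot 12 \cdot \frac{1}{9} = 513 \cdot \frac{4}{3} = 684$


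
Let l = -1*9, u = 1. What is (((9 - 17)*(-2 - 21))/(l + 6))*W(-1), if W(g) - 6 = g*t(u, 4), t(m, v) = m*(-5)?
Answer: -2024/3 ≈ -674.67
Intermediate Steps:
l = -9
t(m, v) = -5*m
W(g) = 6 - 5*g (W(g) = 6 + g*(-5*1) = 6 + g*(-5) = 6 - 5*g)
(((9 - 17)*(-2 - 21))/(l + 6))*W(-1) = (((9 - 17)*(-2 - 21))/(-9 + 6))*(6 - 5*(-1)) = (-8*(-23)/(-3))*(6 + 5) = (184*(-⅓))*11 = -184/3*11 = -2024/3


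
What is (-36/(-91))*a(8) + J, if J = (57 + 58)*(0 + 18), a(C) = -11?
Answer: 187974/91 ≈ 2065.6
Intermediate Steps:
J = 2070 (J = 115*18 = 2070)
(-36/(-91))*a(8) + J = -36/(-91)*(-11) + 2070 = -36*(-1/91)*(-11) + 2070 = (36/91)*(-11) + 2070 = -396/91 + 2070 = 187974/91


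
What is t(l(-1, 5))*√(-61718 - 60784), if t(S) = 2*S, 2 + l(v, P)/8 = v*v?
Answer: -16*I*√122502 ≈ -5600.0*I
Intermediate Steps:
l(v, P) = -16 + 8*v² (l(v, P) = -16 + 8*(v*v) = -16 + 8*v²)
t(l(-1, 5))*√(-61718 - 60784) = (2*(-16 + 8*(-1)²))*√(-61718 - 60784) = (2*(-16 + 8*1))*√(-122502) = (2*(-16 + 8))*(I*√122502) = (2*(-8))*(I*√122502) = -16*I*√122502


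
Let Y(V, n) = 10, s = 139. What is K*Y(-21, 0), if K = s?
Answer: 1390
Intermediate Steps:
K = 139
K*Y(-21, 0) = 139*10 = 1390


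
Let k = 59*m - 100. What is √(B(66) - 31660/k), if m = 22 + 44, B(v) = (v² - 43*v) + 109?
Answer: √5824907333/1897 ≈ 40.233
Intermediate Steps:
B(v) = 109 + v² - 43*v
m = 66
k = 3794 (k = 59*66 - 100 = 3894 - 100 = 3794)
√(B(66) - 31660/k) = √((109 + 66² - 43*66) - 31660/3794) = √((109 + 4356 - 2838) - 31660*1/3794) = √(1627 - 15830/1897) = √(3070589/1897) = √5824907333/1897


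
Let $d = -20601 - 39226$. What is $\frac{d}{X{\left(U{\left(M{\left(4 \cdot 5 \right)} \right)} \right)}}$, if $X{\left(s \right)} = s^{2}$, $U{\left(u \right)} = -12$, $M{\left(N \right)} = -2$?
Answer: $- \frac{59827}{144} \approx -415.47$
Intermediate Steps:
$d = -59827$
$\frac{d}{X{\left(U{\left(M{\left(4 \cdot 5 \right)} \right)} \right)}} = - \frac{59827}{\left(-12\right)^{2}} = - \frac{59827}{144}$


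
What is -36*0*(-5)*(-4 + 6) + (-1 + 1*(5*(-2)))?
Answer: -11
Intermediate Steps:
-36*0*(-5)*(-4 + 6) + (-1 + 1*(5*(-2))) = -0*2 + (-1 + 1*(-10)) = -36*0 + (-1 - 10) = 0 - 11 = -11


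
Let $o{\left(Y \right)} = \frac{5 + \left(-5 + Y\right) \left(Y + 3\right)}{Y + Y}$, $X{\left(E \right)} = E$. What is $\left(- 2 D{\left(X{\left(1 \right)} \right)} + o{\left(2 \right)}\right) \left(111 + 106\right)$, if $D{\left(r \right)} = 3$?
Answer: $- \frac{3689}{2} \approx -1844.5$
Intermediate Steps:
$o{\left(Y \right)} = \frac{5 + \left(-5 + Y\right) \left(3 + Y\right)}{2 Y}$
$\left(- 2 D{\left(X{\left(1 \right)} \right)} + o{\left(2 \right)}\right) \left(111 + 106\right) = \left(\left(-2\right) 3 - \frac{5}{2}\right) \left(111 + 106\right) = \left(-6 - \frac{5}{2}\right) 217 = \left(- \frac{17}{2}\right) 217 = - \frac{3689}{2}$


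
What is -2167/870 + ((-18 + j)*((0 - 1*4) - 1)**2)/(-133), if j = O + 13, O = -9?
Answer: 2327/16530 ≈ 0.14077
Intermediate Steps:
j = 4 (j = -9 + 13 = 4)
-2167/870 + ((-18 + j)*((0 - 1*4) - 1)**2)/(-133) = -2167/870 + ((-18 + 4)*((0 - 1*4) - 1)**2)/(-133) = -2167*1/870 - 14*((0 - 4) - 1)**2*(-1/133) = -2167/870 - 14*(-4 - 1)**2*(-1/133) = -2167/870 - 14*(-5)**2*(-1/133) = -2167/870 - 14*25*(-1/133) = -2167/870 - 350*(-1/133) = -2167/870 + 50/19 = 2327/16530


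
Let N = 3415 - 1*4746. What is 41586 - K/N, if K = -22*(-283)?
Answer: 5032472/121 ≈ 41591.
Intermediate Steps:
N = -1331 (N = 3415 - 4746 = -1331)
K = 6226
41586 - K/N = 41586 - 6226/(-1331) = 41586 - 6226*(-1)/1331 = 41586 - 1*(-566/121) = 41586 + 566/121 = 5032472/121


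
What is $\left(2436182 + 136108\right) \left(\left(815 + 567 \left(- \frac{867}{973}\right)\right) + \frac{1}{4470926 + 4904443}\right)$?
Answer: $\frac{346131319624209630}{434392097} \approx 7.9682 \cdot 10^{8}$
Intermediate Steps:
$\left(2436182 + 136108\right) \left(\left(815 + 567 \left(- \frac{867}{973}\right)\right) + \frac{1}{4470926 + 4904443}\right) = 2572290 \left(\left(815 + 567 \left(\left(-867\right) \frac{1}{973}\right)\right) + \frac{1}{9375369}\right) = 2572290 \left(\left(815 + 567 \left(- \frac{867}{973}\right)\right) + \frac{1}{9375369}\right) = 2572290 \left(\left(815 - \frac{70227}{139}\right) + \frac{1}{9375369}\right) = 2572290 \left(\frac{43058}{139} + \frac{1}{9375369}\right) = 2572290 \cdot \frac{403684638541}{1303176291} = \frac{346131319624209630}{434392097}$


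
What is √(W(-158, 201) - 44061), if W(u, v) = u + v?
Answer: I*√44018 ≈ 209.8*I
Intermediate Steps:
√(W(-158, 201) - 44061) = √((-158 + 201) - 44061) = √(43 - 44061) = √(-44018) = I*√44018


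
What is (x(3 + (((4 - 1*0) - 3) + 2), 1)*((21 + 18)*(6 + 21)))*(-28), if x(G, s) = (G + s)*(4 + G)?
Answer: -2063880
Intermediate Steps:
x(G, s) = (4 + G)*(G + s)
(x(3 + (((4 - 1*0) - 3) + 2), 1)*((21 + 18)*(6 + 21)))*(-28) = (((3 + (((4 - 1*0) - 3) + 2))² + 4*(3 + (((4 - 1*0) - 3) + 2)) + 4*1 + (3 + (((4 - 1*0) - 3) + 2))*1)*((21 + 18)*(6 + 21)))*(-28) = (((3 + (((4 + 0) - 3) + 2))² + 4*(3 + (((4 + 0) - 3) + 2)) + 4 + (3 + (((4 + 0) - 3) + 2))*1)*(39*27))*(-28) = (((3 + ((4 - 3) + 2))² + 4*(3 + ((4 - 3) + 2)) + 4 + (3 + ((4 - 3) + 2))*1)*1053)*(-28) = (((3 + (1 + 2))² + 4*(3 + (1 + 2)) + 4 + (3 + (1 + 2))*1)*1053)*(-28) = (((3 + 3)² + 4*(3 + 3) + 4 + (3 + 3)*1)*1053)*(-28) = ((6² + 4*6 + 4 + 6*1)*1053)*(-28) = ((36 + 24 + 4 + 6)*1053)*(-28) = (70*1053)*(-28) = 73710*(-28) = -2063880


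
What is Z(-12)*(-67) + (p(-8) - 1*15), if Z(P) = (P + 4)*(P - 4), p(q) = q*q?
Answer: -8527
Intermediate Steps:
p(q) = q²
Z(P) = (-4 + P)*(4 + P) (Z(P) = (4 + P)*(-4 + P) = (-4 + P)*(4 + P))
Z(-12)*(-67) + (p(-8) - 1*15) = (-16 + (-12)²)*(-67) + ((-8)² - 1*15) = (-16 + 144)*(-67) + (64 - 15) = 128*(-67) + 49 = -8576 + 49 = -8527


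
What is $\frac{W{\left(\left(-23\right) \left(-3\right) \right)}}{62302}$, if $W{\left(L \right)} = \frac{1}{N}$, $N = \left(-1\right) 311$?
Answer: $- \frac{1}{19375922} \approx -5.161 \cdot 10^{-8}$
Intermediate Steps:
$N = -311$
$W{\left(L \right)} = - \frac{1}{311}$ ($W{\left(L \right)} = \frac{1}{-311} = - \frac{1}{311}$)
$\frac{W{\left(\left(-23\right) \left(-3\right) \right)}}{62302} = - \frac{1}{311 \cdot 62302} = \left(- \frac{1}{311}\right) \frac{1}{62302} = - \frac{1}{19375922}$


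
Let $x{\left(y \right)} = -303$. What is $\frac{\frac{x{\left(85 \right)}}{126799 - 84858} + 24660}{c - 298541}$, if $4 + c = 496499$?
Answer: $\frac{1034264757}{8302388714} \approx 0.12457$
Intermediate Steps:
$c = 496495$ ($c = -4 + 496499 = 496495$)
$\frac{\frac{x{\left(85 \right)}}{126799 - 84858} + 24660}{c - 298541} = \frac{- \frac{303}{126799 - 84858} + 24660}{496495 - 298541} = \frac{- \frac{303}{126799 - 84858} + 24660}{197954} = \left(- \frac{303}{41941} + 24660\right) \frac{1}{197954} = \frac{1034264757}{41941} \cdot \frac{1}{197954} = \frac{1034264757}{8302388714}$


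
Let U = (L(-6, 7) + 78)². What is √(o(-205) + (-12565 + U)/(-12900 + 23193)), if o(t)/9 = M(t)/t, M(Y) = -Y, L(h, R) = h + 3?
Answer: I*√1024946061/10293 ≈ 3.1103*I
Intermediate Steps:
L(h, R) = 3 + h
U = 5625 (U = ((3 - 6) + 78)² = (-3 + 78)² = 75² = 5625)
o(t) = -9 (o(t) = 9*((-t)/t) = 9*(-1) = -9)
√(o(-205) + (-12565 + U)/(-12900 + 23193)) = √(-9 + (-12565 + 5625)/(-12900 + 23193)) = √(-9 - 6940/10293) = √(-99577/10293) = I*√1024946061/10293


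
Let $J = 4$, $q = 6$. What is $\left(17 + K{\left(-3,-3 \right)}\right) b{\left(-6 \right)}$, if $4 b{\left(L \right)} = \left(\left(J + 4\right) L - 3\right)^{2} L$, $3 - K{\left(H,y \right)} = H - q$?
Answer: $- \frac{226287}{2} \approx -1.1314 \cdot 10^{5}$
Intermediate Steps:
$K{\left(H,y \right)} = 9 - H$ ($K{\left(H,y \right)} = 3 - \left(H - 6\right) = 3 - \left(-6 + H\right) = 9 - H$)
$b{\left(L \right)} = \frac{L \left(-3 + 8 L\right)^{2}}{4}$ ($b{\left(L \right)} = \frac{\left(\left(4 + 4\right) L - 3\right)^{2} L}{4} = \frac{\left(8 L - 3\right)^{2} L}{4} = \frac{\left(-3 + 8 L\right)^{2} L}{4} = \frac{L \left(-3 + 8 L\right)^{2}}{4}$)
$\left(17 + K{\left(-3,-3 \right)}\right) b{\left(-6 \right)} = \left(17 + \left(9 - -3\right)\right) \frac{1}{4} \left(-6\right) \left(-3 + 8 \left(-6\right)\right)^{2} = \left(17 + \left(9 + 3\right)\right) \frac{1}{4} \left(-6\right) \left(-3 - 48\right)^{2} = \left(17 + 12\right) \frac{1}{4} \left(-6\right) \left(-51\right)^{2} = 29 \cdot \frac{1}{4} \left(-6\right) 2601 = 29 \left(- \frac{7803}{2}\right) = - \frac{226287}{2}$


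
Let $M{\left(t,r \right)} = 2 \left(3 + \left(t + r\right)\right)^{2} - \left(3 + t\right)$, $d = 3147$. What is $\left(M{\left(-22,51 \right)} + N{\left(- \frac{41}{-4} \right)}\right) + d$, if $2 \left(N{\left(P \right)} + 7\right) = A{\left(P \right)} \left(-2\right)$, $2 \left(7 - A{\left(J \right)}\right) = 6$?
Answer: $5203$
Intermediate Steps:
$A{\left(J \right)} = 4$ ($A{\left(J \right)} = 7 - 3 = 4$)
$M{\left(t,r \right)} = -3 - t + 2 \left(3 + r + t\right)^{2}$ ($M{\left(t,r \right)} = 2 \left(3 + \left(r + t\right)\right)^{2} - \left(3 + t\right) = 2 \left(3 + r + t\right)^{2} - \left(3 + t\right) = -3 - t + 2 \left(3 + r + t\right)^{2}$)
$N{\left(P \right)} = -11$ ($N{\left(P \right)} = -7 + \frac{4 \left(-2\right)}{2} = -7 + \frac{1}{2} \left(-8\right) = -7 - 4 = -11$)
$\left(M{\left(-22,51 \right)} + N{\left(- \frac{41}{-4} \right)}\right) + d = \left(\left(-3 - -22 + 2 \left(3 + 51 - 22\right)^{2}\right) - 11\right) + 3147 = \left(\left(-3 + 22 + 2 \cdot 32^{2}\right) - 11\right) + 3147 = \left(\left(-3 + 22 + 2 \cdot 1024\right) - 11\right) + 3147 = \left(\left(-3 + 22 + 2048\right) - 11\right) + 3147 = \left(2067 - 11\right) + 3147 = 2056 + 3147 = 5203$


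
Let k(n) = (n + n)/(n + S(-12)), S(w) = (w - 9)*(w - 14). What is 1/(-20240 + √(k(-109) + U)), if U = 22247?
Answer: -8844880/179010649479 - √4248392077/179010649479 ≈ -4.9774e-5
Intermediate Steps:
S(w) = (-14 + w)*(-9 + w) (S(w) = (-9 + w)*(-14 + w) = (-14 + w)*(-9 + w))
k(n) = 2*n/(546 + n) (k(n) = (n + n)/(n + (126 + (-12)² - 23*(-12))) = (2*n)/(n + (126 + 144 + 276)) = (2*n)/(n + 546) = (2*n)/(546 + n) = 2*n/(546 + n))
1/(-20240 + √(k(-109) + U)) = 1/(-20240 + √(2*(-109)/(546 - 109) + 22247)) = 1/(-20240 + √(2*(-109)/437 + 22247)) = 1/(-20240 + √(2*(-109)*(1/437) + 22247)) = 1/(-20240 + √(-218/437 + 22247)) = 1/(-20240 + √(9721721/437)) = 1/(-20240 + √4248392077/437)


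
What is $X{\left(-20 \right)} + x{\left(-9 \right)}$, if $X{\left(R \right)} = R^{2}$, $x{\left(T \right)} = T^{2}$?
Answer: $481$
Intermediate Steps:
$X{\left(-20 \right)} + x{\left(-9 \right)} = \left(-20\right)^{2} + \left(-9\right)^{2} = 400 + 81 = 481$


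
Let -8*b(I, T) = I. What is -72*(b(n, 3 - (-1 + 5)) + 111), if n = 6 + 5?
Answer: -7893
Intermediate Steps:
n = 11
b(I, T) = -I/8
-72*(b(n, 3 - (-1 + 5)) + 111) = -72*(-⅛*11 + 111) = -72*(-11/8 + 111) = -72*877/8 = -7893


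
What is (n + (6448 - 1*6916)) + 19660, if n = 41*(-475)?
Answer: -283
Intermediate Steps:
n = -19475
(n + (6448 - 1*6916)) + 19660 = (-19475 + (6448 - 1*6916)) + 19660 = (-19475 + (6448 - 6916)) + 19660 = (-19475 - 468) + 19660 = -19943 + 19660 = -283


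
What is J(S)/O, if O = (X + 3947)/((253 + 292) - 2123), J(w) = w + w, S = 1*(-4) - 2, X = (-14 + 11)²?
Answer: 4734/989 ≈ 4.7867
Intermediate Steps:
X = 9 (X = (-3)² = 9)
S = -6 (S = -4 - 2 = -6)
J(w) = 2*w
O = -1978/789 (O = (9 + 3947)/((253 + 292) - 2123) = 3956/(545 - 2123) = 3956/(-1578) = 3956*(-1/1578) = -1978/789 ≈ -2.5070)
J(S)/O = (2*(-6))/(-1978/789) = -12*(-789/1978) = 4734/989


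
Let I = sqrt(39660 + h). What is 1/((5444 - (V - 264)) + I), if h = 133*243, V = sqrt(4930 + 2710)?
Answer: 1/(5708 + sqrt(71979) - 2*sqrt(1910)) ≈ 0.00016981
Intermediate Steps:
V = 2*sqrt(1910) (V = sqrt(7640) = 2*sqrt(1910) ≈ 87.407)
h = 32319
I = sqrt(71979) (I = sqrt(39660 + 32319) = sqrt(71979) ≈ 268.29)
1/((5444 - (V - 264)) + I) = 1/((5444 - (2*sqrt(1910) - 264)) + sqrt(71979)) = 1/((5444 - (-264 + 2*sqrt(1910))) + sqrt(71979)) = 1/((5444 + (264 - 2*sqrt(1910))) + sqrt(71979)) = 1/((5708 - 2*sqrt(1910)) + sqrt(71979)) = 1/(5708 + sqrt(71979) - 2*sqrt(1910))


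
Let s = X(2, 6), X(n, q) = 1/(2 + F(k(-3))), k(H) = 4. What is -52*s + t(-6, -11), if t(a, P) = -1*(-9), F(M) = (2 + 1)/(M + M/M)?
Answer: -11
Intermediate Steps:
F(M) = 3/(1 + M) (F(M) = 3/(M + 1) = 3/(1 + M))
t(a, P) = 9
X(n, q) = 5/13 (X(n, q) = 1/(2 + 3/(1 + 4)) = 1/(2 + 3/5) = 1/(2 + 3*(⅕)) = 1/(2 + ⅗) = 1/(13/5) = 5/13)
s = 5/13 ≈ 0.38462
-52*s + t(-6, -11) = -52*5/13 + 9 = -20 + 9 = -11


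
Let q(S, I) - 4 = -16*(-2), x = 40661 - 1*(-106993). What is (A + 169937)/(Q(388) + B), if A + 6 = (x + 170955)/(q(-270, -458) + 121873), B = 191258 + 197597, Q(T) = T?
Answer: 20716436888/47452224887 ≈ 0.43657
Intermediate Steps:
B = 388855
x = 147654 (x = 40661 + 106993 = 147654)
q(S, I) = 36 (q(S, I) = 4 - 16*(-2) = 4 + 32 = 36)
A = -412845/121909 (A = -6 + (147654 + 170955)/(36 + 121873) = -6 + 318609/121909 = -412845/121909 ≈ -3.3865)
(A + 169937)/(Q(388) + B) = (-412845/121909 + 169937)/(388 + 388855) = (20716436888/121909)/389243 = (20716436888/121909)*(1/389243) = 20716436888/47452224887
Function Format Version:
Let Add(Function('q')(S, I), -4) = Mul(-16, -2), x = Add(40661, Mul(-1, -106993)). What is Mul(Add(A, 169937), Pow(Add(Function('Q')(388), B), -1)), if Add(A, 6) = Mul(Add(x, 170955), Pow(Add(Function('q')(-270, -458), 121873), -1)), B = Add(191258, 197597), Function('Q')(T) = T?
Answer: Rational(20716436888, 47452224887) ≈ 0.43657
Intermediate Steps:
B = 388855
x = 147654 (x = Add(40661, 106993) = 147654)
Function('q')(S, I) = 36 (Function('q')(S, I) = Add(4, Mul(-16, -2)) = Add(4, 32) = 36)
A = Rational(-412845, 121909) (A = Add(-6, Mul(Add(147654, 170955), Pow(Add(36, 121873), -1))) = Add(-6, Mul(318609, Pow(121909, -1))) = Add(-6, Mul(318609, Rational(1, 121909))) = Add(-6, Rational(318609, 121909)) = Rational(-412845, 121909) ≈ -3.3865)
Mul(Add(A, 169937), Pow(Add(Function('Q')(388), B), -1)) = Mul(Add(Rational(-412845, 121909), 169937), Pow(Add(388, 388855), -1)) = Mul(Rational(20716436888, 121909), Pow(389243, -1)) = Mul(Rational(20716436888, 121909), Rational(1, 389243)) = Rational(20716436888, 47452224887)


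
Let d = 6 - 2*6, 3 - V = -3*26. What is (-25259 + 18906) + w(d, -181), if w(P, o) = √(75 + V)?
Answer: -6353 + 2*√39 ≈ -6340.5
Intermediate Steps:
V = 81 (V = 3 - (-3)*26 = 3 - 1*(-78) = 3 + 78 = 81)
d = -6 (d = 6 - 12 = -6)
w(P, o) = 2*√39 (w(P, o) = √(75 + 81) = √156 = 2*√39)
(-25259 + 18906) + w(d, -181) = (-25259 + 18906) + 2*√39 = -6353 + 2*√39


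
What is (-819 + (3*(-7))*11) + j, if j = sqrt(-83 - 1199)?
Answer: -1050 + I*sqrt(1282) ≈ -1050.0 + 35.805*I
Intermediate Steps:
j = I*sqrt(1282) (j = sqrt(-1282) = I*sqrt(1282) ≈ 35.805*I)
(-819 + (3*(-7))*11) + j = (-819 + (3*(-7))*11) + I*sqrt(1282) = (-819 - 21*11) + I*sqrt(1282) = (-819 - 231) + I*sqrt(1282) = -1050 + I*sqrt(1282)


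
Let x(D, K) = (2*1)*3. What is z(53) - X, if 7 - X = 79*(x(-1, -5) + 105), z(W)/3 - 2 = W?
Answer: 8927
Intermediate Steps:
z(W) = 6 + 3*W
x(D, K) = 6 (x(D, K) = 2*3 = 6)
X = -8762 (X = 7 - 79*(6 + 105) = 7 - 79*111 = 7 - 1*8769 = 7 - 8769 = -8762)
z(53) - X = (6 + 3*53) - 1*(-8762) = (6 + 159) + 8762 = 165 + 8762 = 8927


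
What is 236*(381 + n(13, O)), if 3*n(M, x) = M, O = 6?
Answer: 272816/3 ≈ 90939.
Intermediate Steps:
n(M, x) = M/3
236*(381 + n(13, O)) = 236*(381 + (1/3)*13) = 236*(381 + 13/3) = 236*(1156/3) = 272816/3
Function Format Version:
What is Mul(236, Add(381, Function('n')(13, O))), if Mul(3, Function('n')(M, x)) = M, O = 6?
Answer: Rational(272816, 3) ≈ 90939.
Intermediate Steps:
Function('n')(M, x) = Mul(Rational(1, 3), M)
Mul(236, Add(381, Function('n')(13, O))) = Mul(236, Add(381, Mul(Rational(1, 3), 13))) = Mul(236, Add(381, Rational(13, 3))) = Mul(236, Rational(1156, 3)) = Rational(272816, 3)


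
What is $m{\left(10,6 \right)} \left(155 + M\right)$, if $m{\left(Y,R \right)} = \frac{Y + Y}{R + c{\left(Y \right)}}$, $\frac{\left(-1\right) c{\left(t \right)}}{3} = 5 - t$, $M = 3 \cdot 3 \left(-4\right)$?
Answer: $\frac{340}{3} \approx 113.33$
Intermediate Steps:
$M = -36$ ($M = 9 \left(-4\right) = -36$)
$c{\left(t \right)} = -15 + 3 t$ ($c{\left(t \right)} = - 3 \left(5 - t\right) = -15 + 3 t$)
$m{\left(Y,R \right)} = \frac{2 Y}{-15 + R + 3 Y}$ ($m{\left(Y,R \right)} = \frac{Y + Y}{R + \left(-15 + 3 Y\right)} = \frac{2 Y}{-15 + R + 3 Y}$)
$m{\left(10,6 \right)} \left(155 + M\right) = 2 \cdot 10 \frac{1}{-15 + 6 + 3 \cdot 10} \left(155 - 36\right) = 2 \cdot 10 \frac{1}{-15 + 6 + 30} \cdot 119 = 2 \cdot 10 \cdot \frac{1}{21} \cdot 119 = \frac{20}{21} \cdot 119 = \frac{340}{3}$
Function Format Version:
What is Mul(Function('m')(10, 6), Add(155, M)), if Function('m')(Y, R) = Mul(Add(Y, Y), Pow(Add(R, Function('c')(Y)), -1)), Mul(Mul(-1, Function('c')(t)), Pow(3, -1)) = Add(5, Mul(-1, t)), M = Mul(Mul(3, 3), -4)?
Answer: Rational(340, 3) ≈ 113.33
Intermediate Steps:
M = -36 (M = Mul(9, -4) = -36)
Function('c')(t) = Add(-15, Mul(3, t)) (Function('c')(t) = Mul(-3, Add(5, Mul(-1, t))) = Add(-15, Mul(3, t)))
Function('m')(Y, R) = Mul(2, Y, Pow(Add(-15, R, Mul(3, Y)), -1)) (Function('m')(Y, R) = Mul(Add(Y, Y), Pow(Add(R, Add(-15, Mul(3, Y))), -1)) = Mul(Mul(2, Y), Pow(Add(-15, R, Mul(3, Y)), -1)) = Mul(2, Y, Pow(Add(-15, R, Mul(3, Y)), -1)))
Mul(Function('m')(10, 6), Add(155, M)) = Mul(Mul(2, 10, Pow(Add(-15, 6, Mul(3, 10)), -1)), Add(155, -36)) = Mul(Mul(2, 10, Pow(Add(-15, 6, 30), -1)), 119) = Mul(Mul(2, 10, Pow(21, -1)), 119) = Mul(Mul(2, 10, Rational(1, 21)), 119) = Mul(Rational(20, 21), 119) = Rational(340, 3)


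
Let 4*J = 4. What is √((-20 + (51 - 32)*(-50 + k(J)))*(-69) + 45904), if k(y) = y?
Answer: √111523 ≈ 333.95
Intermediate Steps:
J = 1 (J = (¼)*4 = 1)
√((-20 + (51 - 32)*(-50 + k(J)))*(-69) + 45904) = √((-20 + (51 - 32)*(-50 + 1))*(-69) + 45904) = √((-20 + 19*(-49))*(-69) + 45904) = √((-20 - 931)*(-69) + 45904) = √(-951*(-69) + 45904) = √(65619 + 45904) = √111523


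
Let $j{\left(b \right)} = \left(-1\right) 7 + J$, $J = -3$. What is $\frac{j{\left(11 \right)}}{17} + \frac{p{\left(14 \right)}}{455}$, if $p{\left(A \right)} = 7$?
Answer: $- \frac{633}{1105} \approx -0.57285$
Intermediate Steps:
$j{\left(b \right)} = -10$ ($j{\left(b \right)} = \left(-1\right) 7 - 3 = -7 - 3 = -10$)
$\frac{j{\left(11 \right)}}{17} + \frac{p{\left(14 \right)}}{455} = - \frac{10}{17} + \frac{7}{455} = \left(-10\right) \frac{1}{17} + 7 \cdot \frac{1}{455} = - \frac{10}{17} + \frac{1}{65} = - \frac{633}{1105}$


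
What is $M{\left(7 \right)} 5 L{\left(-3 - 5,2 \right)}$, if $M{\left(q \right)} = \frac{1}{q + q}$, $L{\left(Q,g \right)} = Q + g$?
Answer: $- \frac{15}{7} \approx -2.1429$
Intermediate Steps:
$M{\left(q \right)} = \frac{1}{2 q}$
$M{\left(7 \right)} 5 L{\left(-3 - 5,2 \right)} = \frac{1}{2 \cdot 7} \cdot 5 \left(\left(-3 - 5\right) + 2\right) = \frac{1}{2} \cdot \frac{1}{7} \cdot 5 \left(\left(-3 - 5\right) + 2\right) = \frac{1}{14} \cdot 5 \left(-8 + 2\right) = \frac{5}{14} \left(-6\right) = - \frac{15}{7}$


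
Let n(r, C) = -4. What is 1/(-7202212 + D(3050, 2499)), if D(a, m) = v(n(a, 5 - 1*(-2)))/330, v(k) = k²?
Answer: -165/1188364972 ≈ -1.3885e-7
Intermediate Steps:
D(a, m) = 8/165 (D(a, m) = (-4)²/330 = 16*(1/330) = 8/165)
1/(-7202212 + D(3050, 2499)) = 1/(-7202212 + 8/165) = 1/(-1188364972/165) = -165/1188364972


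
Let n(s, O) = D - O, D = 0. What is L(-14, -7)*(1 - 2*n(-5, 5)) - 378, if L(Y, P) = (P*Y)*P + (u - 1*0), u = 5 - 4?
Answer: -7913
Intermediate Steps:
n(s, O) = -O (n(s, O) = 0 - O = -O)
u = 1
L(Y, P) = 1 + Y*P**2 (L(Y, P) = (P*Y)*P + (1 - 1*0) = Y*P**2 + (1 + 0) = Y*P**2 + 1 = 1 + Y*P**2)
L(-14, -7)*(1 - 2*n(-5, 5)) - 378 = (1 - 14*(-7)**2)*(1 - (-2)*5) - 378 = (1 - 14*49)*(1 - 2*(-5)) - 378 = (1 - 686)*(1 + 10) - 378 = -685*11 - 378 = -7535 - 378 = -7913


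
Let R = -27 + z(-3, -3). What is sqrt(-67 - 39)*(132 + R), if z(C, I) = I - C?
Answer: 105*I*sqrt(106) ≈ 1081.0*I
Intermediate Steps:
R = -27 (R = -27 + (-3 - 1*(-3)) = -27 + (-3 + 3) = -27 + 0 = -27)
sqrt(-67 - 39)*(132 + R) = sqrt(-67 - 39)*(132 - 27) = sqrt(-106)*105 = (I*sqrt(106))*105 = 105*I*sqrt(106)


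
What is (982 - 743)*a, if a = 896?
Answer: 214144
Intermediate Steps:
(982 - 743)*a = (982 - 743)*896 = 239*896 = 214144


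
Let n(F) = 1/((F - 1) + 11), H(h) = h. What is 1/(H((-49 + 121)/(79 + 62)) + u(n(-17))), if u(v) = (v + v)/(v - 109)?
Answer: 17954/9215 ≈ 1.9483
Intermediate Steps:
n(F) = 1/(10 + F) (n(F) = 1/((-1 + F) + 11) = 1/(10 + F))
u(v) = 2*v/(-109 + v) (u(v) = (2*v)/(-109 + v) = 2*v/(-109 + v))
1/(H((-49 + 121)/(79 + 62)) + u(n(-17))) = 1/((-49 + 121)/(79 + 62) + 2/((10 - 17)*(-109 + 1/(10 - 17)))) = 1/(72/141 + 2/(-7*(-109 + 1/(-7)))) = 1/(72*(1/141) + 2*(-1/7)/(-109 - 1/7)) = 1/(24/47 + 2*(-1/7)/(-764/7)) = 1/(24/47 + 2*(-1/7)*(-7/764)) = 1/(24/47 + 1/382) = 1/(9215/17954) = 17954/9215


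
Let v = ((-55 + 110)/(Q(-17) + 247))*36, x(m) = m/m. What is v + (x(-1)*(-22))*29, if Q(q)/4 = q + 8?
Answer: -132638/211 ≈ -628.62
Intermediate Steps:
Q(q) = 32 + 4*q (Q(q) = 4*(q + 8) = 4*(8 + q) = 32 + 4*q)
x(m) = 1
v = 1980/211 (v = ((-55 + 110)/((32 + 4*(-17)) + 247))*36 = (55/((32 - 68) + 247))*36 = (55/(-36 + 247))*36 = (55/211)*36 = 1980/211 ≈ 9.3839)
v + (x(-1)*(-22))*29 = 1980/211 + (1*(-22))*29 = 1980/211 - 22*29 = 1980/211 - 638 = -132638/211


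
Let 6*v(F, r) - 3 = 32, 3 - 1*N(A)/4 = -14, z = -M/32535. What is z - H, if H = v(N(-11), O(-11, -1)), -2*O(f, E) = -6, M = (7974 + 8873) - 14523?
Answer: -384223/65070 ≈ -5.9048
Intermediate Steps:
M = 2324 (M = 16847 - 14523 = 2324)
O(f, E) = 3 (O(f, E) = -½*(-6) = 3)
z = -2324/32535 ≈ -0.071431
N(A) = 68 (N(A) = 12 - 4*(-14) = 12 + 56 = 68)
v(F, r) = 35/6 (v(F, r) = ½ + (⅙)*32 = ½ + 16/3 = 35/6)
H = 35/6 ≈ 5.8333
z - H = -2324/32535 - 1*35/6 = -2324/32535 - 35/6 = -384223/65070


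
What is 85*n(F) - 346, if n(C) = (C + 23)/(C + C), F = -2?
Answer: -3169/4 ≈ -792.25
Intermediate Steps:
n(C) = (23 + C)/(2*C) (n(C) = (23 + C)/((2*C)) = (23 + C)*(1/(2*C)) = (23 + C)/(2*C))
85*n(F) - 346 = 85*((½)*(23 - 2)/(-2)) - 346 = 85*((½)*(-½)*21) - 346 = 85*(-21/4) - 346 = -1785/4 - 346 = -3169/4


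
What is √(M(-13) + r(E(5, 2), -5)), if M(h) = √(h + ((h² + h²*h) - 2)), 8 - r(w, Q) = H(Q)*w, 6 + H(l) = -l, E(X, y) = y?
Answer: √(10 + 3*I*√227) ≈ 5.3053 + 4.2598*I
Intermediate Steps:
H(l) = -6 - l
r(w, Q) = 8 - w*(-6 - Q) (r(w, Q) = 8 - (-6 - Q)*w = 8 - w*(-6 - Q))
M(h) = √(-2 + h + h² + h³) (M(h) = √(h + ((h² + h³) - 2)) = √(h + (-2 + h² + h³)) = √(-2 + h + h² + h³))
√(M(-13) + r(E(5, 2), -5)) = √(√(-2 - 13 + (-13)² + (-13)³) + (8 + 2*(6 - 5))) = √(√(-2 - 13 + 169 - 2197) + (8 + 2*1)) = √(√(-2043) + (8 + 2)) = √(3*I*√227 + 10) = √(10 + 3*I*√227)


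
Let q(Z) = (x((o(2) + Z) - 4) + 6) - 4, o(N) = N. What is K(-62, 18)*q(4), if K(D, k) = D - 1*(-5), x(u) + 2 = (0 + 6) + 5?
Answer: -627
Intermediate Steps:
x(u) = 9 (x(u) = -2 + ((0 + 6) + 5) = -2 + (6 + 5) = -2 + 11 = 9)
K(D, k) = 5 + D (K(D, k) = D + 5 = 5 + D)
q(Z) = 11 (q(Z) = (9 + 6) - 4 = 15 - 4 = 11)
K(-62, 18)*q(4) = (5 - 62)*11 = -57*11 = -627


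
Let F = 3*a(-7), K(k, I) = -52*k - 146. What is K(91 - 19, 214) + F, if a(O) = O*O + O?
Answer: -3764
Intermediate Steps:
a(O) = O + O² (a(O) = O² + O = O + O²)
K(k, I) = -146 - 52*k
F = 126 (F = 3*(-7*(1 - 7)) = 3*(-7*(-6)) = 3*42 = 126)
K(91 - 19, 214) + F = (-146 - 52*(91 - 19)) + 126 = (-146 - 52*72) + 126 = (-146 - 3744) + 126 = -3890 + 126 = -3764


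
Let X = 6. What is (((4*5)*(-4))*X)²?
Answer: 230400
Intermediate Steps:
(((4*5)*(-4))*X)² = (((4*5)*(-4))*6)² = ((20*(-4))*6)² = (-80*6)² = (-480)² = 230400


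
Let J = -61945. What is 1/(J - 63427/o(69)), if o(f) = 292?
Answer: -292/18151367 ≈ -1.6087e-5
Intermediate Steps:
1/(J - 63427/o(69)) = 1/(-61945 - 63427/292) = 1/(-18151367/292) = -292/18151367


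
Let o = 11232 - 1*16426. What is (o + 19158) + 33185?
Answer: 47149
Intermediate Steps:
o = -5194 (o = 11232 - 16426 = -5194)
(o + 19158) + 33185 = (-5194 + 19158) + 33185 = 13964 + 33185 = 47149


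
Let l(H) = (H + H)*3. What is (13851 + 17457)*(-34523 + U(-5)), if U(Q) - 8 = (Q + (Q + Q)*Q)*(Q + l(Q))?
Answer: -1129905720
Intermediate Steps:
l(H) = 6*H (l(H) = (2*H)*3 = 6*H)
U(Q) = 8 + 7*Q*(Q + 2*Q²) (U(Q) = 8 + (Q + (Q + Q)*Q)*(Q + 6*Q) = 8 + (Q + (2*Q)*Q)*(7*Q) = 8 + (Q + 2*Q²)*(7*Q) = 8 + 7*Q*(Q + 2*Q²))
(13851 + 17457)*(-34523 + U(-5)) = (13851 + 17457)*(-34523 + (8 + 7*(-5)² + 14*(-5)³)) = 31308*(-34523 + (8 + 7*25 + 14*(-125))) = 31308*(-34523 + (8 + 175 - 1750)) = 31308*(-34523 - 1567) = 31308*(-36090) = -1129905720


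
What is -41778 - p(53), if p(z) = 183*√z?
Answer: -41778 - 183*√53 ≈ -43110.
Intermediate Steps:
-41778 - p(53) = -41778 - 183*√53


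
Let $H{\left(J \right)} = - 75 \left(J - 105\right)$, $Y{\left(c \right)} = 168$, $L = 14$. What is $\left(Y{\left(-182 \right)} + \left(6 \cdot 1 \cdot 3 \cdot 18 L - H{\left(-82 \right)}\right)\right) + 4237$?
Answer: $-5084$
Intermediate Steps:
$H{\left(J \right)} = 7875 - 75 J$ ($H{\left(J \right)} = - 75 \left(-105 + J\right) = 7875 - 75 J$)
$\left(Y{\left(-182 \right)} + \left(6 \cdot 1 \cdot 3 \cdot 18 L - H{\left(-82 \right)}\right)\right) + 4237 = \left(168 - \left(7875 + 6150 - 6 \cdot 1 \cdot 3 \cdot 18 \cdot 14\right)\right) + 4237 = \left(168 + \left(6 \cdot 3 \cdot 18 \cdot 14 - \left(7875 + 6150\right)\right)\right) + 4237 = \left(168 - \left(14025 - 18 \cdot 18 \cdot 14\right)\right) + 4237 = \left(168 + \left(324 \cdot 14 - 14025\right)\right) + 4237 = \left(168 + \left(4536 - 14025\right)\right) + 4237 = \left(168 - 9489\right) + 4237 = -9321 + 4237 = -5084$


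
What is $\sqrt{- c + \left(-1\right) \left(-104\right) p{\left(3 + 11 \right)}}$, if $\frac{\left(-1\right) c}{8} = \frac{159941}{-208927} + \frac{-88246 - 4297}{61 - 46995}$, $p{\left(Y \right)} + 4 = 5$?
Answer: $\frac{2 \sqrt{682988244260820862809}}{4902889909} \approx 10.661$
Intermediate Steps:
$p{\left(Y \right)} = 1$ ($p{\left(Y \right)} = -4 + 5 = 1$)
$c = - \frac{47312241868}{4902889909}$ ($c = - 8 \left(\frac{159941}{-208927} + \frac{-88246 - 4297}{61 - 46995}\right) = - 8 \left(159941 \left(- \frac{1}{208927}\right) + \frac{-88246 - 4297}{61 - 46995}\right) = - 8 \left(- \frac{159941}{208927} - \frac{92543}{-46934}\right) = - 8 \left(- \frac{159941}{208927} - - \frac{92543}{46934}\right) = - 8 \left(- \frac{159941}{208927} + \frac{92543}{46934}\right) = \left(-8\right) \frac{11828060467}{9805779818} = - \frac{47312241868}{4902889909} \approx -9.6499$)
$\sqrt{- c + \left(-1\right) \left(-104\right) p{\left(3 + 11 \right)}} = \sqrt{\left(-1\right) \left(- \frac{47312241868}{4902889909}\right) + \left(-1\right) \left(-104\right) 1} = \sqrt{\frac{47312241868}{4902889909} + 104 \cdot 1} = \sqrt{\frac{47312241868}{4902889909} + 104} = \sqrt{\frac{557212792404}{4902889909}} = \frac{2 \sqrt{682988244260820862809}}{4902889909}$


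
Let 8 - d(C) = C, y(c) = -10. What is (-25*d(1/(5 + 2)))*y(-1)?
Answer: 13750/7 ≈ 1964.3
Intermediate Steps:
d(C) = 8 - C
(-25*d(1/(5 + 2)))*y(-1) = -25*(8 - 1/(5 + 2))*(-10) = -25*(8 - 1/7)*(-10) = -25*(8 - 1*⅐)*(-10) = -25*(8 - ⅐)*(-10) = -25*55/7*(-10) = -1375/7*(-10) = 13750/7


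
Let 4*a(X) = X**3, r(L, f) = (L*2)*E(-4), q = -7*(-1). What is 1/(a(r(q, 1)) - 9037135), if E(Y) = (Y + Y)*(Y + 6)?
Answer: -1/11846991 ≈ -8.4410e-8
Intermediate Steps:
q = 7
E(Y) = 2*Y*(6 + Y) (E(Y) = (2*Y)*(6 + Y) = 2*Y*(6 + Y))
r(L, f) = -32*L (r(L, f) = (L*2)*(2*(-4)*(6 - 4)) = (2*L)*(2*(-4)*2) = (2*L)*(-16) = -32*L)
a(X) = X**3/4
1/(a(r(q, 1)) - 9037135) = 1/((-32*7)**3/4 - 9037135) = 1/((1/4)*(-224)**3 - 9037135) = 1/((1/4)*(-11239424) - 9037135) = 1/(-2809856 - 9037135) = 1/(-11846991) = -1/11846991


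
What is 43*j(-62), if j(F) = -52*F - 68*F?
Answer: 319920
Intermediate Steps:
j(F) = -120*F
43*j(-62) = 43*(-120*(-62)) = 43*7440 = 319920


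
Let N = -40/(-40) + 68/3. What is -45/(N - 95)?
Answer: 135/214 ≈ 0.63084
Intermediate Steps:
N = 71/3 (N = -40*(-1/40) + 68*(1/3) = 1 + 68/3 = 71/3 ≈ 23.667)
-45/(N - 95) = -45/(71/3 - 95) = -45/(-214/3) = -45*(-3/214) = 135/214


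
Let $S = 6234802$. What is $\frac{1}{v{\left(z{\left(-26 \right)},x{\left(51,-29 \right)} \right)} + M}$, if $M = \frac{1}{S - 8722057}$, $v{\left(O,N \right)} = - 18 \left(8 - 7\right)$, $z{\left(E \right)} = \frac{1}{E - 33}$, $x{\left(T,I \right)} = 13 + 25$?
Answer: $- \frac{2487255}{44770591} \approx -0.055556$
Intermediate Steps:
$x{\left(T,I \right)} = 38$
$z{\left(E \right)} = \frac{1}{-33 + E}$
$v{\left(O,N \right)} = -18$ ($v{\left(O,N \right)} = \left(-18\right) 1 = -18$)
$M = - \frac{1}{2487255}$ ($M = \frac{1}{6234802 - 8722057} = \frac{1}{-2487255} = - \frac{1}{2487255} \approx -4.0205 \cdot 10^{-7}$)
$\frac{1}{v{\left(z{\left(-26 \right)},x{\left(51,-29 \right)} \right)} + M} = \frac{1}{-18 - \frac{1}{2487255}} = \frac{1}{- \frac{44770591}{2487255}} = - \frac{2487255}{44770591}$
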